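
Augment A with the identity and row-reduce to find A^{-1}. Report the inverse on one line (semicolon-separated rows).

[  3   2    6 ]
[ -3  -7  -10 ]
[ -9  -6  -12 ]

Gauss-Jordan on [A | I]:
R1 <- (1/3)*R1:  [   1  2/3    2  |  1/3    0    0 ]
R2 <- R2 - (-3)*R1:  [  0  -5  -4  |   1   1   0 ]
R3 <- R3 - (-9)*R1:  [ 0  0  6  |  3  0  1 ]
R2 <- (1/-5)*R2:  [    0     1   4/5  |  -1/5  -1/5     0 ]
R1 <- R1 - (2/3)*R2:  [     1      0  22/15  |   7/15   2/15      0 ]
R3 <- (1/6)*R3:  [   0    0    1  |  1/2    0  1/6 ]
R1 <- R1 - (22/15)*R3:  [      1       0       0  |   -4/15    2/15  -11/45 ]
R2 <- R2 - (4/5)*R3:  [     0      1      0  |   -3/5   -1/5  -2/15 ]
Right block of [I | A^{-1}] is the inverse:
[ -4/15  2/15  -11/45 ]
[  -3/5  -1/5   -2/15 ]
[   1/2     0     1/6 ]

inverse = [-4/15 2/15 -11/45; -3/5 -1/5 -2/15; 1/2 0 1/6]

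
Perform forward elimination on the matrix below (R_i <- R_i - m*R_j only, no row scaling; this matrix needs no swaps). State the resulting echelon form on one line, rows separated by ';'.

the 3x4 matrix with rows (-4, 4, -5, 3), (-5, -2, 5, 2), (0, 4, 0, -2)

REF = [-4 4 -5 3; 0 -7 45/4 -7/4; 0 0 45/7 -3]

Forward elimination:
R2 <- R2 - (5/4)*R1:  [    0    -7  45/4  -7/4 ]
R3 <- R3 - (-4/7)*R2:  [    0     0  45/7    -3 ]
Row echelon form:
[ -4   4    -5     3 ]
[  0  -7  45/4  -7/4 ]
[  0   0  45/7    -3 ]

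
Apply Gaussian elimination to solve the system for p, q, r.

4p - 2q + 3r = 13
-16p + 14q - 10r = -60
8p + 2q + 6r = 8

Forward elimination on [A|b]:
R2 <- R2 - (-4)*R1:  [  0   6   2  -8 ]
R3 <- R3 - (2)*R1:  [   0    6    0  -18 ]
R3 <- R3 - (1)*R2:  [   0    0   -2  -10 ]
Row echelon form:
[ 4  -2   3  |   13 ]
[ 0   6   2  |   -8 ]
[ 0   0  -2  |  -10 ]
Back-substitution:
r = (-10) / -2 = 5
q = (-8 - (2)*(5)) / 6 = -3
p = (13 - (-2)*(-3) - (3)*(5)) / 4 = -2

(-2, -3, 5)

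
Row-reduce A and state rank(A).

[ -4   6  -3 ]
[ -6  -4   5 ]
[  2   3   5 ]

Row reduction:
R2 <- R2 - (3/2)*R1:  [    0   -13  19/2 ]
R3 <- R3 - (-1/2)*R1:  [   0    6  7/2 ]
R3 <- R3 - (-6/13)*R2:  [      0       0  205/26 ]
Row echelon form:
[ -4    6      -3 ]
[  0  -13    19/2 ]
[  0    0  205/26 ]
Nonzero rows / pivot columns: 3

rank(A) = 3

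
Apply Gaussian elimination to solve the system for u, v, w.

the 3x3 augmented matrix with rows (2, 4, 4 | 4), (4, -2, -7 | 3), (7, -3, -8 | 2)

(0, 2, -1)

Forward elimination on [A|b]:
R2 <- R2 - (2)*R1:  [   0  -10  -15   -5 ]
R3 <- R3 - (7/2)*R1:  [   0  -17  -22  -12 ]
R3 <- R3 - (17/10)*R2:  [    0     0   7/2  -7/2 ]
Row echelon form:
[ 2    4    4  |     4 ]
[ 0  -10  -15  |    -5 ]
[ 0    0  7/2  |  -7/2 ]
Back-substitution:
w = (-7/2) / (7/2) = -1
v = (-5 - (-15)*(-1)) / -10 = 2
u = (4 - (4)*(2) - (4)*(-1)) / 2 = 0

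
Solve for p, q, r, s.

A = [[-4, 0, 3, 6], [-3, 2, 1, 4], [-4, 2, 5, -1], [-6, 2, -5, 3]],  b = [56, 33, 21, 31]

(-5, -2, 2, 5)

Forward elimination on [A|b]:
R2 <- R2 - (3/4)*R1:  [    0     2  -5/4  -1/2    -9 ]
R3 <- R3 - (1)*R1:  [   0    2    2   -7  -35 ]
R4 <- R4 - (3/2)*R1:  [     0      2  -19/2     -6    -53 ]
R3 <- R3 - (1)*R2:  [     0      0   13/4  -13/2    -26 ]
R4 <- R4 - (1)*R2:  [     0      0  -33/4  -11/2    -44 ]
R4 <- R4 - (-33/13)*R3:  [    0     0     0   -22  -110 ]
Row echelon form:
[ -4  0     3      6  |    56 ]
[  0  2  -5/4   -1/2  |    -9 ]
[  0  0  13/4  -13/2  |   -26 ]
[  0  0     0    -22  |  -110 ]
Back-substitution:
s = (-110) / -22 = 5
r = (-26 - (-13/2)*(5)) / (13/4) = 2
q = (-9 - (-5/4)*(2) - (-1/2)*(5)) / 2 = -2
p = (56 - (3)*(2) - (6)*(5)) / -4 = -5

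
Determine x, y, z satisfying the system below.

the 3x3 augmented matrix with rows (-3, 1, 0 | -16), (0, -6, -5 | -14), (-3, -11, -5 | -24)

(5, -1, 4)

Forward elimination on [A|b]:
R3 <- R3 - (1)*R1:  [   0  -12   -5   -8 ]
R3 <- R3 - (2)*R2:  [  0   0   5  20 ]
Row echelon form:
[ -3   1   0  |  -16 ]
[  0  -6  -5  |  -14 ]
[  0   0   5  |   20 ]
Back-substitution:
z = (20) / 5 = 4
y = (-14 - (-5)*(4)) / -6 = -1
x = (-16 - (1)*(-1)) / -3 = 5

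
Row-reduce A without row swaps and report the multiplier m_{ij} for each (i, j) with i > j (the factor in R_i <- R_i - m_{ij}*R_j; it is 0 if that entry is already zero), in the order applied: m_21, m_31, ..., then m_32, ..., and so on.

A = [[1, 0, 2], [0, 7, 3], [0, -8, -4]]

multipliers: 0, 0, -8/7

Forward elimination:
R2: entry in column 1 is already 0 -> m_{21} = 0 (no row operation needed)
R3: entry in column 1 is already 0 -> m_{31} = 0 (no row operation needed)
R3 <- R3 - (-8/7)*R2:  [    0     0  -4/7 ]
Multipliers (in order of application): m_{21} = 0, m_{31} = 0, m_{32} = -8/7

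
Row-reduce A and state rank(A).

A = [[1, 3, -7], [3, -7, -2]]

Row reduction:
R2 <- R2 - (3)*R1:  [   0  -16   19 ]
Row echelon form:
[ 1    3  -7 ]
[ 0  -16  19 ]
Nonzero rows / pivot columns: 2

rank(A) = 2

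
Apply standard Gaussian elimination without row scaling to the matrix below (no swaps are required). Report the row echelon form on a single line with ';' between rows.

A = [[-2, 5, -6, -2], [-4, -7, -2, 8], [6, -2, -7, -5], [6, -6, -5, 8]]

REF = [-2 5 -6 -2; 0 -17 10 12; 0 0 -295/17 -31/17; 0 0 0 3013/295]

Forward elimination:
R2 <- R2 - (2)*R1:  [   0  -17   10   12 ]
R3 <- R3 - (-3)*R1:  [   0   13  -25  -11 ]
R4 <- R4 - (-3)*R1:  [   0    9  -23    2 ]
R3 <- R3 - (-13/17)*R2:  [       0        0  -295/17   -31/17 ]
R4 <- R4 - (-9/17)*R2:  [       0        0  -301/17   142/17 ]
R4 <- R4 - (301/295)*R3:  [        0         0         0  3013/295 ]
Row echelon form:
[ -2    5       -6        -2 ]
[  0  -17       10        12 ]
[  0    0  -295/17    -31/17 ]
[  0    0        0  3013/295 ]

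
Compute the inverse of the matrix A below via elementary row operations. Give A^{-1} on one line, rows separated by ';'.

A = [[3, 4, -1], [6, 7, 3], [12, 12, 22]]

Gauss-Jordan on [A | I]:
R1 <- (1/3)*R1:  [    1   4/3  -1/3  |   1/3     0     0 ]
R2 <- R2 - (6)*R1:  [  0  -1   5  |  -2   1   0 ]
R3 <- R3 - (12)*R1:  [  0  -4  26  |  -4   0   1 ]
R2 <- (1/-1)*R2:  [  0   1  -5  |   2  -1   0 ]
R1 <- R1 - (4/3)*R2:  [    1     0  19/3  |  -7/3   4/3     0 ]
R3 <- R3 - (-4)*R2:  [  0   0   6  |   4  -4   1 ]
R3 <- (1/6)*R3:  [    0     0     1  |   2/3  -2/3   1/6 ]
R1 <- R1 - (19/3)*R3:  [      1       0       0  |   -59/9    50/9  -19/18 ]
R2 <- R2 - (-5)*R3:  [     0      1      0  |   16/3  -13/3    5/6 ]
Right block of [I | A^{-1}] is the inverse:
[ -59/9   50/9  -19/18 ]
[  16/3  -13/3     5/6 ]
[   2/3   -2/3     1/6 ]

inverse = [-59/9 50/9 -19/18; 16/3 -13/3 5/6; 2/3 -2/3 1/6]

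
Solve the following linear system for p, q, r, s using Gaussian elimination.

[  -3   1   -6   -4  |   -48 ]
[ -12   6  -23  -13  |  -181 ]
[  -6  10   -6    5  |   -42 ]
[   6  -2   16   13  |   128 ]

(4, -2, 3, 4)

Forward elimination on [A|b]:
R2 <- R2 - (4)*R1:  [  0   2   1   3  11 ]
R3 <- R3 - (2)*R1:  [  0   8   6  13  54 ]
R4 <- R4 - (-2)*R1:  [  0   0   4   5  32 ]
R3 <- R3 - (4)*R2:  [  0   0   2   1  10 ]
R4 <- R4 - (2)*R3:  [  0   0   0   3  12 ]
Row echelon form:
[ -3  1  -6  -4  |  -48 ]
[  0  2   1   3  |   11 ]
[  0  0   2   1  |   10 ]
[  0  0   0   3  |   12 ]
Back-substitution:
s = (12) / 3 = 4
r = (10 - (1)*(4)) / 2 = 3
q = (11 - (1)*(3) - (3)*(4)) / 2 = -2
p = (-48 - (1)*(-2) - (-6)*(3) - (-4)*(4)) / -3 = 4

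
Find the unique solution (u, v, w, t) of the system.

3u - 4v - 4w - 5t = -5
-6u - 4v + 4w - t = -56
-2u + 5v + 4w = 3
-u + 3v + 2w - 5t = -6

(3, 5, -4, 2)

Forward elimination on [A|b]:
R2 <- R2 - (-2)*R1:  [   0  -12   -4  -11  -66 ]
R3 <- R3 - (-2/3)*R1:  [     0    7/3    4/3  -10/3   -1/3 ]
R4 <- R4 - (-1/3)*R1:  [     0    5/3    2/3  -20/3  -23/3 ]
R3 <- R3 - (-7/36)*R2:  [       0        0      5/9  -197/36    -79/6 ]
R4 <- R4 - (-5/36)*R2:  [       0        0      1/9  -295/36   -101/6 ]
R4 <- R4 - (1/5)*R3:  [      0       0       0  -71/10   -71/5 ]
Row echelon form:
[ 3   -4   -4       -5  |     -5 ]
[ 0  -12   -4      -11  |    -66 ]
[ 0    0  5/9  -197/36  |  -79/6 ]
[ 0    0    0   -71/10  |  -71/5 ]
Back-substitution:
t = (-71/5) / (-71/10) = 2
w = (-79/6 - (-197/36)*(2)) / (5/9) = -4
v = (-66 - (-4)*(-4) - (-11)*(2)) / -12 = 5
u = (-5 - (-4)*(5) - (-4)*(-4) - (-5)*(2)) / 3 = 3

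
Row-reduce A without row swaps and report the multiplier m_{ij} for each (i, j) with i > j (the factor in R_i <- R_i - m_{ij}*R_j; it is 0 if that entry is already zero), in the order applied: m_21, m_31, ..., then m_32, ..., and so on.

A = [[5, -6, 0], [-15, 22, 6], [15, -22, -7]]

multipliers: -3, 3, -1

Forward elimination:
R2 <- R2 - (-3)*R1:  [ 0  4  6 ]
R3 <- R3 - (3)*R1:  [  0  -4  -7 ]
R3 <- R3 - (-1)*R2:  [  0   0  -1 ]
Multipliers (in order of application): m_{21} = -3, m_{31} = 3, m_{32} = -1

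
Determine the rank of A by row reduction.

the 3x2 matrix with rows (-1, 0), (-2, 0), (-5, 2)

Row reduction:
R2 <- R2 - (2)*R1:  [ 0  0 ]
R3 <- R3 - (5)*R1:  [ 0  2 ]
R2 <-> R3   (pivot in column 2 was zero)
[ -1  0 ]
[  0  2 ]
[  0  0 ]
Row echelon form:
[ -1  0 ]
[  0  2 ]
[  0  0 ]
Nonzero rows / pivot columns: 2

rank(A) = 2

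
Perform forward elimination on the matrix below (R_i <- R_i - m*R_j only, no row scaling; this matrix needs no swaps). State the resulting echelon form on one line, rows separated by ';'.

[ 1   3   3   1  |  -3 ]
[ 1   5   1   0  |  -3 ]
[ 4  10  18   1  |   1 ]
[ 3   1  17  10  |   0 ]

REF = [1 3 3 1 -3; 0 2 -2 -1 0; 0 0 4 -4 13; 0 0 0 3 9]

Forward elimination:
R2 <- R2 - (1)*R1:  [  0   2  -2  -1   0 ]
R3 <- R3 - (4)*R1:  [  0  -2   6  -3  13 ]
R4 <- R4 - (3)*R1:  [  0  -8   8   7   9 ]
R3 <- R3 - (-1)*R2:  [  0   0   4  -4  13 ]
R4 <- R4 - (-4)*R2:  [ 0  0  0  3  9 ]
Row echelon form:
[ 1  3   3   1  |  -3 ]
[ 0  2  -2  -1  |   0 ]
[ 0  0   4  -4  |  13 ]
[ 0  0   0   3  |   9 ]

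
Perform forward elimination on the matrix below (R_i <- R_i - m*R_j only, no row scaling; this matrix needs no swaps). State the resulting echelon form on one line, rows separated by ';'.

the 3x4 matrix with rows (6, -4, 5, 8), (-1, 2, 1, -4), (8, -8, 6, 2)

Forward elimination:
R2 <- R2 - (-1/6)*R1:  [    0   4/3  11/6  -8/3 ]
R3 <- R3 - (4/3)*R1:  [     0   -8/3   -2/3  -26/3 ]
R3 <- R3 - (-2)*R2:  [   0    0    3  -14 ]
Row echelon form:
[ 6   -4     5     8 ]
[ 0  4/3  11/6  -8/3 ]
[ 0    0     3   -14 ]

REF = [6 -4 5 8; 0 4/3 11/6 -8/3; 0 0 3 -14]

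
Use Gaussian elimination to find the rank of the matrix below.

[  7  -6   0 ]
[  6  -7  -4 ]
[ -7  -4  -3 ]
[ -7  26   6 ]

Row reduction:
R2 <- R2 - (6/7)*R1:  [     0  -13/7     -4 ]
R3 <- R3 - (-1)*R1:  [   0  -10   -3 ]
R4 <- R4 - (-1)*R1:  [  0  20   6 ]
R3 <- R3 - (70/13)*R2:  [      0       0  241/13 ]
R4 <- R4 - (-140/13)*R2:  [       0        0  -482/13 ]
R4 <- R4 - (-2)*R3:  [ 0  0  0 ]
Row echelon form:
[ 7     -6       0 ]
[ 0  -13/7      -4 ]
[ 0      0  241/13 ]
[ 0      0       0 ]
Nonzero rows / pivot columns: 3

rank(A) = 3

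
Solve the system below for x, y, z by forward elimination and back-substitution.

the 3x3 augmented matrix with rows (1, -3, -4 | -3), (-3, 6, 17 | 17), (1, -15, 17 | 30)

(-2, -1, 1)

Forward elimination on [A|b]:
R2 <- R2 - (-3)*R1:  [  0  -3   5   8 ]
R3 <- R3 - (1)*R1:  [   0  -12   21   33 ]
R3 <- R3 - (4)*R2:  [ 0  0  1  1 ]
Row echelon form:
[ 1  -3  -4  |  -3 ]
[ 0  -3   5  |   8 ]
[ 0   0   1  |   1 ]
Back-substitution:
z = (1) / 1 = 1
y = (8 - (5)*(1)) / -3 = -1
x = (-3 - (-3)*(-1) - (-4)*(1)) / 1 = -2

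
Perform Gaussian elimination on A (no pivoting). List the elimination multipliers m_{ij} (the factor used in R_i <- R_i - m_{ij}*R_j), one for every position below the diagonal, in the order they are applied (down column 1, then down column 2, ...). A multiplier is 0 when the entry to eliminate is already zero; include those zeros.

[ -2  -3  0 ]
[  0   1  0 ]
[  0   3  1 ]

Forward elimination:
R2: entry in column 1 is already 0 -> m_{21} = 0 (no row operation needed)
R3: entry in column 1 is already 0 -> m_{31} = 0 (no row operation needed)
R3 <- R3 - (3)*R2:  [ 0  0  1 ]
Multipliers (in order of application): m_{21} = 0, m_{31} = 0, m_{32} = 3

multipliers: 0, 0, 3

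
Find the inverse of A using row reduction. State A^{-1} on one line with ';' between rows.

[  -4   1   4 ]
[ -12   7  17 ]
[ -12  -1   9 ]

Gauss-Jordan on [A | I]:
R1 <- (1/-4)*R1:  [    1  -1/4    -1  |  -1/4     0     0 ]
R2 <- R2 - (-12)*R1:  [  0   4   5  |  -3   1   0 ]
R3 <- R3 - (-12)*R1:  [  0  -4  -3  |  -3   0   1 ]
R2 <- (1/4)*R2:  [    0     1   5/4  |  -3/4   1/4     0 ]
R1 <- R1 - (-1/4)*R2:  [      1       0  -11/16  |   -7/16    1/16       0 ]
R3 <- R3 - (-4)*R2:  [  0   0   2  |  -6   1   1 ]
R3 <- (1/2)*R3:  [   0    0    1  |   -3  1/2  1/2 ]
R1 <- R1 - (-11/16)*R3:  [     1      0      0  |   -5/2  13/32  11/32 ]
R2 <- R2 - (5/4)*R3:  [    0     1     0  |     3  -3/8  -5/8 ]
Right block of [I | A^{-1}] is the inverse:
[ -5/2  13/32  11/32 ]
[    3   -3/8   -5/8 ]
[   -3    1/2    1/2 ]

inverse = [-5/2 13/32 11/32; 3 -3/8 -5/8; -3 1/2 1/2]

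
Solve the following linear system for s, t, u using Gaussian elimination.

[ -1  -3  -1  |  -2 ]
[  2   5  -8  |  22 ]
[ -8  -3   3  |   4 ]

Forward elimination on [A|b]:
R2 <- R2 - (-2)*R1:  [   0   -1  -10   18 ]
R3 <- R3 - (8)*R1:  [  0  21  11  20 ]
R3 <- R3 - (-21)*R2:  [    0     0  -199   398 ]
Row echelon form:
[ -1  -3    -1  |   -2 ]
[  0  -1   -10  |   18 ]
[  0   0  -199  |  398 ]
Back-substitution:
u = (398) / -199 = -2
t = (18 - (-10)*(-2)) / -1 = 2
s = (-2 - (-3)*(2) - (-1)*(-2)) / -1 = -2

(-2, 2, -2)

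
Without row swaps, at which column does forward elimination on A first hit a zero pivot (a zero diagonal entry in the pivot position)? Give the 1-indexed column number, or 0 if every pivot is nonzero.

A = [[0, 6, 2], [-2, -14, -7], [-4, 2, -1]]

Naive forward elimination:
Pivot entry (1,1) is zero but row 2 has -2 in column 1 -> naive elimination stops; a row interchange (e.g. R1 <-> R2) would be required here.

first zero-pivot column = 1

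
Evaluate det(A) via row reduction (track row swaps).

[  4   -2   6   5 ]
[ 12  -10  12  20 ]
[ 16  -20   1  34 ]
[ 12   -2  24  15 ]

Forward elimination:
R2 <- R2 - (3)*R1:  [  0  -4  -6   5 ]
R3 <- R3 - (4)*R1:  [   0  -12  -23   14 ]
R4 <- R4 - (3)*R1:  [ 0  4  6  0 ]
R3 <- R3 - (3)*R2:  [  0   0  -5  -1 ]
R4 <- R4 - (-1)*R2:  [ 0  0  0  5 ]
Upper-triangular form:
[ 4  -2   6   5 ]
[ 0  -4  -6   5 ]
[ 0   0  -5  -1 ]
[ 0   0   0   5 ]
det(A) = (-1)^0 * (4) * (-4) * (-5) * (5) = 400  (0 row swaps -> sign +1)

det(A) = 400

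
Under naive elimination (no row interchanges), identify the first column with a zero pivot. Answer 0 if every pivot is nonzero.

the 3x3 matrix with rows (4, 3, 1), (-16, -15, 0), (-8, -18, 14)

Naive forward elimination:
R2 <- R2 - (-4)*R1:  [  0  -3   4 ]
R3 <- R3 - (-2)*R1:  [   0  -12   16 ]
R3 <- R3 - (4)*R2:  [ 0  0  0 ]
Matrix at this point:
[ 4   3  1 ]
[ 0  -3  4 ]
[ 0   0  0 ]
Pivot entry (3,3) in the last row is zero and there are no rows below to swap with -> zero pivot in column 3 (A is singular).

first zero-pivot column = 3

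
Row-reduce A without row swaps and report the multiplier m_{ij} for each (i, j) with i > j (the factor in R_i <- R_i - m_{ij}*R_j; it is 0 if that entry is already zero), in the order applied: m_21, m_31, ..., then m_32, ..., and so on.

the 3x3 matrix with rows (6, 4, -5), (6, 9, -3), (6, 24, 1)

Forward elimination:
R2 <- R2 - (1)*R1:  [ 0  5  2 ]
R3 <- R3 - (1)*R1:  [  0  20   6 ]
R3 <- R3 - (4)*R2:  [  0   0  -2 ]
Multipliers (in order of application): m_{21} = 1, m_{31} = 1, m_{32} = 4

multipliers: 1, 1, 4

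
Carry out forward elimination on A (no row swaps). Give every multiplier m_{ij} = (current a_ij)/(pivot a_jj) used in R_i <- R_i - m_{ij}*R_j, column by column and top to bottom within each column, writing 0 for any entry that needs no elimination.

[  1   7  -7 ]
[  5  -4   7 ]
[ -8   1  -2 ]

Forward elimination:
R2 <- R2 - (5)*R1:  [   0  -39   42 ]
R3 <- R3 - (-8)*R1:  [   0   57  -58 ]
R3 <- R3 - (-19/13)*R2:  [     0      0  44/13 ]
Multipliers (in order of application): m_{21} = 5, m_{31} = -8, m_{32} = -19/13

multipliers: 5, -8, -19/13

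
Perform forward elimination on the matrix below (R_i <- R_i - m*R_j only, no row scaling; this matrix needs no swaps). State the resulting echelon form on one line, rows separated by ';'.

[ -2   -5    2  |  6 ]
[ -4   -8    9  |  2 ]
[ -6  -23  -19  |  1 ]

Forward elimination:
R2 <- R2 - (2)*R1:  [   0    2    5  -10 ]
R3 <- R3 - (3)*R1:  [   0   -8  -25  -17 ]
R3 <- R3 - (-4)*R2:  [   0    0   -5  -57 ]
Row echelon form:
[ -2  -5   2  |    6 ]
[  0   2   5  |  -10 ]
[  0   0  -5  |  -57 ]

REF = [-2 -5 2 6; 0 2 5 -10; 0 0 -5 -57]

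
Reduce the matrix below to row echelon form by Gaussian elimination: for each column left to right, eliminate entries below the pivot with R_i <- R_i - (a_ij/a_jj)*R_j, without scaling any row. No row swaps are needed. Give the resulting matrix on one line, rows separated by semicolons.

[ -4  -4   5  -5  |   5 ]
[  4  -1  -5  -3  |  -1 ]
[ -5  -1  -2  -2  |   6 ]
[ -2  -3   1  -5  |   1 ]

Forward elimination:
R2 <- R2 - (-1)*R1:  [  0  -5   0  -8   4 ]
R3 <- R3 - (5/4)*R1:  [     0      4  -33/4   17/4   -1/4 ]
R4 <- R4 - (1/2)*R1:  [    0    -1  -3/2  -5/2  -3/2 ]
R3 <- R3 - (-4/5)*R2:  [      0       0   -33/4  -43/20   59/20 ]
R4 <- R4 - (1/5)*R2:  [      0       0    -3/2   -9/10  -23/10 ]
R4 <- R4 - (2/11)*R3:  [       0        0        0   -28/55  -156/55 ]
Row echelon form:
[ -4  -4      5      -5  |        5 ]
[  0  -5      0      -8  |        4 ]
[  0   0  -33/4  -43/20  |    59/20 ]
[  0   0      0  -28/55  |  -156/55 ]

REF = [-4 -4 5 -5 5; 0 -5 0 -8 4; 0 0 -33/4 -43/20 59/20; 0 0 0 -28/55 -156/55]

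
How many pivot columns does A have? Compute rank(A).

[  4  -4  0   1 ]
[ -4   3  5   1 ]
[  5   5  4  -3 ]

Row reduction:
R2 <- R2 - (-1)*R1:  [  0  -1   5   2 ]
R3 <- R3 - (5/4)*R1:  [     0     10      4  -17/4 ]
R3 <- R3 - (-10)*R2:  [    0     0    54  63/4 ]
Row echelon form:
[ 4  -4   0     1 ]
[ 0  -1   5     2 ]
[ 0   0  54  63/4 ]
Nonzero rows / pivot columns: 3

rank(A) = 3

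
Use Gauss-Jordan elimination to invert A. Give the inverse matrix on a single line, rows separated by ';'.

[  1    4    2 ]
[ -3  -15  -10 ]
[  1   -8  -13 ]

inverse = [-115/3 -12 10/3; 49/3 5 -4/3; -13 -4 1]

Gauss-Jordan on [A | I]:
R2 <- R2 - (-3)*R1:  [  0  -3  -4  |   3   1   0 ]
R3 <- R3 - (1)*R1:  [   0  -12  -15  |   -1    0    1 ]
R2 <- (1/-3)*R2:  [    0     1   4/3  |    -1  -1/3     0 ]
R1 <- R1 - (4)*R2:  [     1      0  -10/3  |      5    4/3      0 ]
R3 <- R3 - (-12)*R2:  [   0    0    1  |  -13   -4    1 ]
R1 <- R1 - (-10/3)*R3:  [      1       0       0  |  -115/3     -12    10/3 ]
R2 <- R2 - (4/3)*R3:  [    0     1     0  |  49/3     5  -4/3 ]
Right block of [I | A^{-1}] is the inverse:
[ -115/3  -12  10/3 ]
[   49/3    5  -4/3 ]
[    -13   -4     1 ]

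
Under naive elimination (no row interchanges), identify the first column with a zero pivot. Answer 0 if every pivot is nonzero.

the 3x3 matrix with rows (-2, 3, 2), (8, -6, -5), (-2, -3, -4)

Naive forward elimination:
R2 <- R2 - (-4)*R1:  [ 0  6  3 ]
R3 <- R3 - (1)*R1:  [  0  -6  -6 ]
R3 <- R3 - (-1)*R2:  [  0   0  -3 ]
All pivots nonzero; naive elimination completes without hitting a zero pivot.

first zero-pivot column = 0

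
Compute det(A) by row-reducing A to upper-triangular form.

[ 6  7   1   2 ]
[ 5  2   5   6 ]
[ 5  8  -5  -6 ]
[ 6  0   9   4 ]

det(A) = -520

Forward elimination:
R2 <- R2 - (5/6)*R1:  [     0  -23/6   25/6   13/3 ]
R3 <- R3 - (5/6)*R1:  [     0   13/6  -35/6  -23/3 ]
R4 <- R4 - (1)*R1:  [  0  -7   8   2 ]
R3 <- R3 - (-13/23)*R2:  [       0        0   -80/23  -120/23 ]
R4 <- R4 - (42/23)*R2:  [       0        0     9/23  -136/23 ]
R4 <- R4 - (-9/80)*R3:  [     0      0      0  -13/2 ]
Upper-triangular form:
[ 6      7       1        2 ]
[ 0  -23/6    25/6     13/3 ]
[ 0      0  -80/23  -120/23 ]
[ 0      0       0    -13/2 ]
det(A) = (-1)^0 * (6) * (-23/6) * (-80/23) * (-13/2) = -520  (0 row swaps -> sign +1)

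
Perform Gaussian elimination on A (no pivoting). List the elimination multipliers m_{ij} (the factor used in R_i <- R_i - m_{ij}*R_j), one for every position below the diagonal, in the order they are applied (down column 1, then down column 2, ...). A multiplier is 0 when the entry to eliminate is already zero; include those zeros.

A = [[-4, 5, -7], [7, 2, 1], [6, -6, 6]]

Forward elimination:
R2 <- R2 - (-7/4)*R1:  [     0   43/4  -45/4 ]
R3 <- R3 - (-3/2)*R1:  [    0   3/2  -9/2 ]
R3 <- R3 - (6/43)*R2:  [       0        0  -126/43 ]
Multipliers (in order of application): m_{21} = -7/4, m_{31} = -3/2, m_{32} = 6/43

multipliers: -7/4, -3/2, 6/43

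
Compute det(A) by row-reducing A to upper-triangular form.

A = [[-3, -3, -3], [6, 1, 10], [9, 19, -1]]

Forward elimination:
R2 <- R2 - (-2)*R1:  [  0  -5   4 ]
R3 <- R3 - (-3)*R1:  [   0   10  -10 ]
R3 <- R3 - (-2)*R2:  [  0   0  -2 ]
Upper-triangular form:
[ -3  -3  -3 ]
[  0  -5   4 ]
[  0   0  -2 ]
det(A) = (-1)^0 * (-3) * (-5) * (-2) = -30  (0 row swaps -> sign +1)

det(A) = -30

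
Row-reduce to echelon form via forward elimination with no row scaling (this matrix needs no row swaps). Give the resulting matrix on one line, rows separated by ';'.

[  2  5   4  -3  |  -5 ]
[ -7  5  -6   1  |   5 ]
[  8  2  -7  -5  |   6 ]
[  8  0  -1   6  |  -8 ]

REF = [2 5 4 -3 -5; 0 45/2 8 -19/2 -25/2; 0 0 -83/5 -3/5 16; 0 0 0 7405/747 -2152/249]

Forward elimination:
R2 <- R2 - (-7/2)*R1:  [     0   45/2      8  -19/2  -25/2 ]
R3 <- R3 - (4)*R1:  [   0  -18  -23    7   26 ]
R4 <- R4 - (4)*R1:  [   0  -20  -17   18   12 ]
R3 <- R3 - (-4/5)*R2:  [     0      0  -83/5   -3/5     16 ]
R4 <- R4 - (-8/9)*R2:  [     0      0  -89/9   86/9    8/9 ]
R4 <- R4 - (445/747)*R3:  [         0          0          0   7405/747  -2152/249 ]
Row echelon form:
[ 2     5      4        -3  |         -5 ]
[ 0  45/2      8     -19/2  |      -25/2 ]
[ 0     0  -83/5      -3/5  |         16 ]
[ 0     0      0  7405/747  |  -2152/249 ]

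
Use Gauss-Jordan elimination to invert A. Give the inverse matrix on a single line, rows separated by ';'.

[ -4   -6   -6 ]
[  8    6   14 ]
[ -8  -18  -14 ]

Gauss-Jordan on [A | I]:
R1 <- (1/-4)*R1:  [    1   3/2   3/2  |  -1/4     0     0 ]
R2 <- R2 - (8)*R1:  [  0  -6   2  |   2   1   0 ]
R3 <- R3 - (-8)*R1:  [  0  -6  -2  |  -2   0   1 ]
R2 <- (1/-6)*R2:  [    0     1  -1/3  |  -1/3  -1/6     0 ]
R1 <- R1 - (3/2)*R2:  [   1    0    2  |  1/4  1/4    0 ]
R3 <- R3 - (-6)*R2:  [  0   0  -4  |  -4  -1   1 ]
R3 <- (1/-4)*R3:  [    0     0     1  |     1   1/4  -1/4 ]
R1 <- R1 - (2)*R3:  [    1     0     0  |  -7/4  -1/4   1/2 ]
R2 <- R2 - (-1/3)*R3:  [     0      1      0  |      0  -1/12  -1/12 ]
Right block of [I | A^{-1}] is the inverse:
[ -7/4   -1/4    1/2 ]
[    0  -1/12  -1/12 ]
[    1    1/4   -1/4 ]

inverse = [-7/4 -1/4 1/2; 0 -1/12 -1/12; 1 1/4 -1/4]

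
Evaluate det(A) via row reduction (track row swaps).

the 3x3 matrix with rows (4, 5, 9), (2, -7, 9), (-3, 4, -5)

Forward elimination:
R2 <- R2 - (1/2)*R1:  [     0  -19/2    9/2 ]
R3 <- R3 - (-3/4)*R1:  [    0  31/4   7/4 ]
R3 <- R3 - (-31/38)*R2:  [      0       0  103/19 ]
Upper-triangular form:
[ 4      5       9 ]
[ 0  -19/2     9/2 ]
[ 0      0  103/19 ]
det(A) = (-1)^0 * (4) * (-19/2) * (103/19) = -206  (0 row swaps -> sign +1)

det(A) = -206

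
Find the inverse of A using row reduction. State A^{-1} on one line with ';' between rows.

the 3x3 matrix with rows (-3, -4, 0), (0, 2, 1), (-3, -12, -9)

Gauss-Jordan on [A | I]:
R1 <- (1/-3)*R1:  [    1   4/3     0  |  -1/3     0     0 ]
R3 <- R3 - (-3)*R1:  [  0  -8  -9  |  -1   0   1 ]
R2 <- (1/2)*R2:  [   0    1  1/2  |    0  1/2    0 ]
R1 <- R1 - (4/3)*R2:  [    1     0  -2/3  |  -1/3  -2/3     0 ]
R3 <- R3 - (-8)*R2:  [  0   0  -5  |  -1   4   1 ]
R3 <- (1/-5)*R3:  [    0     0     1  |   1/5  -4/5  -1/5 ]
R1 <- R1 - (-2/3)*R3:  [     1      0      0  |   -1/5   -6/5  -2/15 ]
R2 <- R2 - (1/2)*R3:  [     0      1      0  |  -1/10   9/10   1/10 ]
Right block of [I | A^{-1}] is the inverse:
[  -1/5  -6/5  -2/15 ]
[ -1/10  9/10   1/10 ]
[   1/5  -4/5   -1/5 ]

inverse = [-1/5 -6/5 -2/15; -1/10 9/10 1/10; 1/5 -4/5 -1/5]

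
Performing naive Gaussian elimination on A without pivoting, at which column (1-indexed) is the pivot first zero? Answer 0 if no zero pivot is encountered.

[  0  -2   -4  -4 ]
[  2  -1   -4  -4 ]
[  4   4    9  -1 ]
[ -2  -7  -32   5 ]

Naive forward elimination:
Pivot entry (1,1) is zero but row 2 has 2 in column 1 -> naive elimination stops; a row interchange (e.g. R1 <-> R2) would be required here.

first zero-pivot column = 1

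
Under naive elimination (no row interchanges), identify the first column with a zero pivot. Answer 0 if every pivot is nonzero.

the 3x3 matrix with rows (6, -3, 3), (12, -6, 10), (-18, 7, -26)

first zero-pivot column = 2

Naive forward elimination:
R2 <- R2 - (2)*R1:  [ 0  0  4 ]
R3 <- R3 - (-3)*R1:  [   0   -2  -17 ]
Matrix at this point:
[ 6  -3    3 ]
[ 0   0    4 ]
[ 0  -2  -17 ]
Pivot entry (2,2) is zero but row 3 has -2 in column 2 -> naive elimination stops; a row interchange (e.g. R2 <-> R3) would be required here.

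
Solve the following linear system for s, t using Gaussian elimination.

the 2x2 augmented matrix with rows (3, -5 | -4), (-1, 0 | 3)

(-3, -1)

Forward elimination on [A|b]:
R2 <- R2 - (-1/3)*R1:  [    0  -5/3   5/3 ]
Row echelon form:
[ 3    -5  |   -4 ]
[ 0  -5/3  |  5/3 ]
Back-substitution:
t = (5/3) / (-5/3) = -1
s = (-4 - (-5)*(-1)) / 3 = -3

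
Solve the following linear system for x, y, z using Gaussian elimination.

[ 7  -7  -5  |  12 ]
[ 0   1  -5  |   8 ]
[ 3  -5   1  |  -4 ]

(4, 3, -1)

Forward elimination on [A|b]:
R3 <- R3 - (3/7)*R1:  [     0     -2   22/7  -64/7 ]
R3 <- R3 - (-2)*R2:  [     0      0  -48/7   48/7 ]
Row echelon form:
[ 7  -7     -5  |    12 ]
[ 0   1     -5  |     8 ]
[ 0   0  -48/7  |  48/7 ]
Back-substitution:
z = (48/7) / (-48/7) = -1
y = (8 - (-5)*(-1)) / 1 = 3
x = (12 - (-7)*(3) - (-5)*(-1)) / 7 = 4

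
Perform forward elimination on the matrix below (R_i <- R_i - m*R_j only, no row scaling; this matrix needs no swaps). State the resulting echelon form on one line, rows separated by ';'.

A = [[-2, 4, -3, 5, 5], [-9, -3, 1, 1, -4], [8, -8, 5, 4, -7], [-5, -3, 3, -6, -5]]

REF = [-2 4 -3 5 5; 0 -21 29/2 -43/2 -53/2; 0 0 -31/21 332/21 61/21; 0 0 0 345/31 59/31]

Forward elimination:
R2 <- R2 - (9/2)*R1:  [     0    -21   29/2  -43/2  -53/2 ]
R3 <- R3 - (-4)*R1:  [  0   8  -7  24  13 ]
R4 <- R4 - (5/2)*R1:  [     0    -13   21/2  -37/2  -35/2 ]
R3 <- R3 - (-8/21)*R2:  [      0       0  -31/21  332/21   61/21 ]
R4 <- R4 - (13/21)*R2:  [       0        0    32/21  -109/21   -23/21 ]
R4 <- R4 - (-32/31)*R3:  [      0       0       0  345/31   59/31 ]
Row echelon form:
[ -2    4      -3       5      5 ]
[  0  -21    29/2   -43/2  -53/2 ]
[  0    0  -31/21  332/21  61/21 ]
[  0    0       0  345/31  59/31 ]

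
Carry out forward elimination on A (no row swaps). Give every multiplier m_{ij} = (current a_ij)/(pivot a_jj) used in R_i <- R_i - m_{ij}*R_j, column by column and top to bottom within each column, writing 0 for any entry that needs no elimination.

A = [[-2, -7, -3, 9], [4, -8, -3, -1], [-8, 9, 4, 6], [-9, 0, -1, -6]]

multipliers: -2, 4, 9/2, -37/22, -63/44, -17/38

Forward elimination:
R2 <- R2 - (-2)*R1:  [   0  -22   -9   17 ]
R3 <- R3 - (4)*R1:  [   0   37   16  -30 ]
R4 <- R4 - (9/2)*R1:  [     0   63/2   25/2  -93/2 ]
R3 <- R3 - (-37/22)*R2:  [      0       0   19/22  -31/22 ]
R4 <- R4 - (-63/44)*R2:  [       0        0   -17/44  -975/44 ]
R4 <- R4 - (-17/38)*R3:  [       0        0        0  -433/19 ]
Multipliers (in order of application): m_{21} = -2, m_{31} = 4, m_{41} = 9/2, m_{32} = -37/22, m_{42} = -63/44, m_{43} = -17/38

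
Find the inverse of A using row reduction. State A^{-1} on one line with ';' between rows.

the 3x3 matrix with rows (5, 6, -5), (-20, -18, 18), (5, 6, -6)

inverse = [0 -1/5 -3/5; 1 1/6 -1/3; 1 0 -1]

Gauss-Jordan on [A | I]:
R1 <- (1/5)*R1:  [   1  6/5   -1  |  1/5    0    0 ]
R2 <- R2 - (-20)*R1:  [  0   6  -2  |   4   1   0 ]
R3 <- R3 - (5)*R1:  [  0   0  -1  |  -1   0   1 ]
R2 <- (1/6)*R2:  [    0     1  -1/3  |   2/3   1/6     0 ]
R1 <- R1 - (6/5)*R2:  [    1     0  -3/5  |  -3/5  -1/5     0 ]
R3 <- (1/-1)*R3:  [  0   0   1  |   1   0  -1 ]
R1 <- R1 - (-3/5)*R3:  [    1     0     0  |     0  -1/5  -3/5 ]
R2 <- R2 - (-1/3)*R3:  [    0     1     0  |     1   1/6  -1/3 ]
Right block of [I | A^{-1}] is the inverse:
[ 0  -1/5  -3/5 ]
[ 1   1/6  -1/3 ]
[ 1     0    -1 ]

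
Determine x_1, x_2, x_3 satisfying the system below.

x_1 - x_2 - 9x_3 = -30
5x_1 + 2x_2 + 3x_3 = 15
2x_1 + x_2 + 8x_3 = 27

Forward elimination on [A|b]:
R2 <- R2 - (5)*R1:  [   0    7   48  165 ]
R3 <- R3 - (2)*R1:  [  0   3  26  87 ]
R3 <- R3 - (3/7)*R2:  [     0      0   38/7  114/7 ]
Row echelon form:
[ 1  -1    -9  |    -30 ]
[ 0   7    48  |    165 ]
[ 0   0  38/7  |  114/7 ]
Back-substitution:
x_3 = (114/7) / (38/7) = 3
x_2 = (165 - (48)*(3)) / 7 = 3
x_1 = (-30 - (-1)*(3) - (-9)*(3)) / 1 = 0

(0, 3, 3)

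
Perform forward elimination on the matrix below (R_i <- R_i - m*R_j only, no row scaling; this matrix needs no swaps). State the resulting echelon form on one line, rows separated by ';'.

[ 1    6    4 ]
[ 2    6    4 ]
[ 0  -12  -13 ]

REF = [1 6 4; 0 -6 -4; 0 0 -5]

Forward elimination:
R2 <- R2 - (2)*R1:  [  0  -6  -4 ]
R3 <- R3 - (2)*R2:  [  0   0  -5 ]
Row echelon form:
[ 1   6   4 ]
[ 0  -6  -4 ]
[ 0   0  -5 ]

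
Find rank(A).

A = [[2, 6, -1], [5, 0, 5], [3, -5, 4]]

rank(A) = 3

Row reduction:
R2 <- R2 - (5/2)*R1:  [    0   -15  15/2 ]
R3 <- R3 - (3/2)*R1:  [    0   -14  11/2 ]
R3 <- R3 - (14/15)*R2:  [    0     0  -3/2 ]
Row echelon form:
[ 2    6    -1 ]
[ 0  -15  15/2 ]
[ 0    0  -3/2 ]
Nonzero rows / pivot columns: 3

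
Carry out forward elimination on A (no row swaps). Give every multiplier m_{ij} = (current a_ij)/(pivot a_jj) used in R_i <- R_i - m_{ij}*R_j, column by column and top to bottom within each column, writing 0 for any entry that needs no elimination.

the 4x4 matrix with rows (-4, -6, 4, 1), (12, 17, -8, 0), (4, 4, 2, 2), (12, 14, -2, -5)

multipliers: -3, -1, -3, 2, 4, 3

Forward elimination:
R2 <- R2 - (-3)*R1:  [  0  -1   4   3 ]
R3 <- R3 - (-1)*R1:  [  0  -2   6   3 ]
R4 <- R4 - (-3)*R1:  [  0  -4  10  -2 ]
R3 <- R3 - (2)*R2:  [  0   0  -2  -3 ]
R4 <- R4 - (4)*R2:  [   0    0   -6  -14 ]
R4 <- R4 - (3)*R3:  [  0   0   0  -5 ]
Multipliers (in order of application): m_{21} = -3, m_{31} = -1, m_{41} = -3, m_{32} = 2, m_{42} = 4, m_{43} = 3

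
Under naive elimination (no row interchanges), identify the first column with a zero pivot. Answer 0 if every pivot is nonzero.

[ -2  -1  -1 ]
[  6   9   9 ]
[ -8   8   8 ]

first zero-pivot column = 3

Naive forward elimination:
R2 <- R2 - (-3)*R1:  [ 0  6  6 ]
R3 <- R3 - (4)*R1:  [  0  12  12 ]
R3 <- R3 - (2)*R2:  [ 0  0  0 ]
Matrix at this point:
[ -2  -1  -1 ]
[  0   6   6 ]
[  0   0   0 ]
Pivot entry (3,3) in the last row is zero and there are no rows below to swap with -> zero pivot in column 3 (A is singular).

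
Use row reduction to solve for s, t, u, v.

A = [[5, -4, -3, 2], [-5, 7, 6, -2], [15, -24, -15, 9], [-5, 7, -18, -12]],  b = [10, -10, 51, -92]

(1, -3, 3, 1)

Forward elimination on [A|b]:
R2 <- R2 - (-1)*R1:  [ 0  3  3  0  0 ]
R3 <- R3 - (3)*R1:  [   0  -12   -6    3   21 ]
R4 <- R4 - (-1)*R1:  [   0    3  -21  -10  -82 ]
R3 <- R3 - (-4)*R2:  [  0   0   6   3  21 ]
R4 <- R4 - (1)*R2:  [   0    0  -24  -10  -82 ]
R4 <- R4 - (-4)*R3:  [ 0  0  0  2  2 ]
Row echelon form:
[ 5  -4  -3  2  |  10 ]
[ 0   3   3  0  |   0 ]
[ 0   0   6  3  |  21 ]
[ 0   0   0  2  |   2 ]
Back-substitution:
v = (2) / 2 = 1
u = (21 - (3)*(1)) / 6 = 3
t = (0 - (3)*(3)) / 3 = -3
s = (10 - (-4)*(-3) - (-3)*(3) - (2)*(1)) / 5 = 1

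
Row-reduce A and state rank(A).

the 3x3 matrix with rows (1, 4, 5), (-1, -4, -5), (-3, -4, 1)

rank(A) = 2

Row reduction:
R2 <- R2 - (-1)*R1:  [ 0  0  0 ]
R3 <- R3 - (-3)*R1:  [  0   8  16 ]
R2 <-> R3   (pivot in column 2 was zero)
[ 1  4   5 ]
[ 0  8  16 ]
[ 0  0   0 ]
Row echelon form:
[ 1  4   5 ]
[ 0  8  16 ]
[ 0  0   0 ]
Nonzero rows / pivot columns: 2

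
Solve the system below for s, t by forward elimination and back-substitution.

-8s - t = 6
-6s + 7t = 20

Forward elimination on [A|b]:
R2 <- R2 - (3/4)*R1:  [    0  31/4  31/2 ]
Row echelon form:
[ -8    -1  |     6 ]
[  0  31/4  |  31/2 ]
Back-substitution:
t = (31/2) / (31/4) = 2
s = (6 - (-1)*(2)) / -8 = -1

(-1, 2)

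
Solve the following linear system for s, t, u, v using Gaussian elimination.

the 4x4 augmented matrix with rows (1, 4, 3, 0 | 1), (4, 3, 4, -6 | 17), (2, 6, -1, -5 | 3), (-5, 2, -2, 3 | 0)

(-4, -1, 3, -4)

Forward elimination on [A|b]:
R2 <- R2 - (4)*R1:  [   0  -13   -8   -6   13 ]
R3 <- R3 - (2)*R1:  [  0  -2  -7  -5   1 ]
R4 <- R4 - (-5)*R1:  [  0  22  13   3   5 ]
R3 <- R3 - (2/13)*R2:  [      0       0  -75/13  -53/13      -1 ]
R4 <- R4 - (-22/13)*R2:  [      0       0   -7/13  -93/13      27 ]
R4 <- R4 - (7/75)*R3:  [       0        0        0  -508/75  2032/75 ]
Row echelon form:
[ 1    4       3        0  |        1 ]
[ 0  -13      -8       -6  |       13 ]
[ 0    0  -75/13   -53/13  |       -1 ]
[ 0    0       0  -508/75  |  2032/75 ]
Back-substitution:
v = (2032/75) / (-508/75) = -4
u = (-1 - (-53/13)*(-4)) / (-75/13) = 3
t = (13 - (-8)*(3) - (-6)*(-4)) / -13 = -1
s = (1 - (4)*(-1) - (3)*(3)) / 1 = -4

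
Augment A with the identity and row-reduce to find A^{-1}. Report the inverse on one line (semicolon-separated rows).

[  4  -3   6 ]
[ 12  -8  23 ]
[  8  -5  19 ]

inverse = [-37/8 27/8 -21/8; -11/2 7/2 -5/2; 1/2 -1/2 1/2]

Gauss-Jordan on [A | I]:
R1 <- (1/4)*R1:  [    1  -3/4   3/2  |   1/4     0     0 ]
R2 <- R2 - (12)*R1:  [  0   1   5  |  -3   1   0 ]
R3 <- R3 - (8)*R1:  [  0   1   7  |  -2   0   1 ]
R1 <- R1 - (-3/4)*R2:  [    1     0  21/4  |    -2   3/4     0 ]
R3 <- R3 - (1)*R2:  [  0   0   2  |   1  -1   1 ]
R3 <- (1/2)*R3:  [    0     0     1  |   1/2  -1/2   1/2 ]
R1 <- R1 - (21/4)*R3:  [     1      0      0  |  -37/8   27/8  -21/8 ]
R2 <- R2 - (5)*R3:  [     0      1      0  |  -11/2    7/2   -5/2 ]
Right block of [I | A^{-1}] is the inverse:
[ -37/8  27/8  -21/8 ]
[ -11/2   7/2   -5/2 ]
[   1/2  -1/2    1/2 ]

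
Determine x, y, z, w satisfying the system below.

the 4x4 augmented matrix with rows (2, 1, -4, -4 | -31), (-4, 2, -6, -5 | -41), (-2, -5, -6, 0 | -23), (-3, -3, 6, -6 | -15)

Forward elimination on [A|b]:
R2 <- R2 - (-2)*R1:  [    0     4   -14   -13  -103 ]
R3 <- R3 - (-1)*R1:  [   0   -4  -10   -4  -54 ]
R4 <- R4 - (-3/2)*R1:  [      0    -3/2       0     -12  -123/2 ]
R3 <- R3 - (-1)*R2:  [    0     0   -24   -17  -157 ]
R4 <- R4 - (-3/8)*R2:  [      0       0   -21/4  -135/8  -801/8 ]
R4 <- R4 - (7/32)*R3:  [        0         0         0   -421/32  -2105/32 ]
Row echelon form:
[ 2  1   -4       -4  |       -31 ]
[ 0  4  -14      -13  |      -103 ]
[ 0  0  -24      -17  |      -157 ]
[ 0  0    0  -421/32  |  -2105/32 ]
Back-substitution:
w = (-2105/32) / (-421/32) = 5
z = (-157 - (-17)*(5)) / -24 = 3
y = (-103 - (-14)*(3) - (-13)*(5)) / 4 = 1
x = (-31 - (1)*(1) - (-4)*(3) - (-4)*(5)) / 2 = 0

(0, 1, 3, 5)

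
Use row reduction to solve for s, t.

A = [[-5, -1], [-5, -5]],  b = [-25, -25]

Forward elimination on [A|b]:
R2 <- R2 - (1)*R1:  [  0  -4   0 ]
Row echelon form:
[ -5  -1  |  -25 ]
[  0  -4  |    0 ]
Back-substitution:
t = (0) / -4 = 0
s = (-25 - (-1)*(0)) / -5 = 5

(5, 0)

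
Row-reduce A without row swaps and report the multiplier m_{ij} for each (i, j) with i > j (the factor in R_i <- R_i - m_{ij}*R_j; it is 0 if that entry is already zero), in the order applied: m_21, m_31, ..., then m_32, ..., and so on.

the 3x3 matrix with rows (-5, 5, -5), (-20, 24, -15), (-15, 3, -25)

Forward elimination:
R2 <- R2 - (4)*R1:  [ 0  4  5 ]
R3 <- R3 - (3)*R1:  [   0  -12  -10 ]
R3 <- R3 - (-3)*R2:  [ 0  0  5 ]
Multipliers (in order of application): m_{21} = 4, m_{31} = 3, m_{32} = -3

multipliers: 4, 3, -3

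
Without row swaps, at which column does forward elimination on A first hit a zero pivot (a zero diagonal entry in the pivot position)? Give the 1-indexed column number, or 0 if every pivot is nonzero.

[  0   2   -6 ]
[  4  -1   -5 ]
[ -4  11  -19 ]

first zero-pivot column = 1

Naive forward elimination:
Pivot entry (1,1) is zero but row 2 has 4 in column 1 -> naive elimination stops; a row interchange (e.g. R1 <-> R2) would be required here.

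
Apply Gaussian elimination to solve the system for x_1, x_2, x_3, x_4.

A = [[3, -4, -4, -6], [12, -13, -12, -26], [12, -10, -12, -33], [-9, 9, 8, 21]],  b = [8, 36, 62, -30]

(0, 4, -3, -2)

Forward elimination on [A|b]:
R2 <- R2 - (4)*R1:  [  0   3   4  -2   4 ]
R3 <- R3 - (4)*R1:  [  0   6   4  -9  30 ]
R4 <- R4 - (-3)*R1:  [  0  -3  -4   3  -6 ]
R3 <- R3 - (2)*R2:  [  0   0  -4  -5  22 ]
R4 <- R4 - (-1)*R2:  [  0   0   0   1  -2 ]
Row echelon form:
[ 3  -4  -4  -6  |   8 ]
[ 0   3   4  -2  |   4 ]
[ 0   0  -4  -5  |  22 ]
[ 0   0   0   1  |  -2 ]
Back-substitution:
x_4 = (-2) / 1 = -2
x_3 = (22 - (-5)*(-2)) / -4 = -3
x_2 = (4 - (4)*(-3) - (-2)*(-2)) / 3 = 4
x_1 = (8 - (-4)*(4) - (-4)*(-3) - (-6)*(-2)) / 3 = 0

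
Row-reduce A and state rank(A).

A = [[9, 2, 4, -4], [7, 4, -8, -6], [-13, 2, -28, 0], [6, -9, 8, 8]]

rank(A) = 3

Row reduction:
R2 <- R2 - (7/9)*R1:  [      0    22/9  -100/9   -26/9 ]
R3 <- R3 - (-13/9)*R1:  [      0    44/9  -200/9   -52/9 ]
R4 <- R4 - (2/3)*R1:  [     0  -31/3   16/3   32/3 ]
R3 <- R3 - (2)*R2:  [ 0  0  0  0 ]
R4 <- R4 - (-93/22)*R2:  [       0        0  -458/11   -17/11 ]
R3 <-> R4   (pivot in column 3 was zero)
[ 9     2        4      -4 ]
[ 0  22/9   -100/9   -26/9 ]
[ 0     0  -458/11  -17/11 ]
[ 0     0        0       0 ]
Row echelon form:
[ 9     2        4      -4 ]
[ 0  22/9   -100/9   -26/9 ]
[ 0     0  -458/11  -17/11 ]
[ 0     0        0       0 ]
Nonzero rows / pivot columns: 3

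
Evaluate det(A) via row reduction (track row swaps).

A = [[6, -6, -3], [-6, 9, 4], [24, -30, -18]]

Forward elimination:
R2 <- R2 - (-1)*R1:  [ 0  3  1 ]
R3 <- R3 - (4)*R1:  [  0  -6  -6 ]
R3 <- R3 - (-2)*R2:  [  0   0  -4 ]
Upper-triangular form:
[ 6  -6  -3 ]
[ 0   3   1 ]
[ 0   0  -4 ]
det(A) = (-1)^0 * (6) * (3) * (-4) = -72  (0 row swaps -> sign +1)

det(A) = -72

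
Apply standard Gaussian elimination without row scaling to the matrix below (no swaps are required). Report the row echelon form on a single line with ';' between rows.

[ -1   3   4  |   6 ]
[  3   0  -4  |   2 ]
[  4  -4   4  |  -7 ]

Forward elimination:
R2 <- R2 - (-3)*R1:  [  0   9   8  20 ]
R3 <- R3 - (-4)*R1:  [  0   8  20  17 ]
R3 <- R3 - (8/9)*R2:  [     0      0  116/9   -7/9 ]
Row echelon form:
[ -1  3      4  |     6 ]
[  0  9      8  |    20 ]
[  0  0  116/9  |  -7/9 ]

REF = [-1 3 4 6; 0 9 8 20; 0 0 116/9 -7/9]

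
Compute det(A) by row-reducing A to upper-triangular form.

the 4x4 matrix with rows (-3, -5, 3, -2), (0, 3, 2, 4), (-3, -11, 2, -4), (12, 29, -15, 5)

det(A) = -81

Forward elimination:
R3 <- R3 - (1)*R1:  [  0  -6  -1  -2 ]
R4 <- R4 - (-4)*R1:  [  0   9  -3  -3 ]
R3 <- R3 - (-2)*R2:  [ 0  0  3  6 ]
R4 <- R4 - (3)*R2:  [   0    0   -9  -15 ]
R4 <- R4 - (-3)*R3:  [ 0  0  0  3 ]
Upper-triangular form:
[ -3  -5  3  -2 ]
[  0   3  2   4 ]
[  0   0  3   6 ]
[  0   0  0   3 ]
det(A) = (-1)^0 * (-3) * (3) * (3) * (3) = -81  (0 row swaps -> sign +1)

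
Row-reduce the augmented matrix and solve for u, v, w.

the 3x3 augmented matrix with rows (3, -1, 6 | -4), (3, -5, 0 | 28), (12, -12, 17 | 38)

Forward elimination on [A|b]:
R2 <- R2 - (1)*R1:  [  0  -4  -6  32 ]
R3 <- R3 - (4)*R1:  [  0  -8  -7  54 ]
R3 <- R3 - (2)*R2:  [   0    0    5  -10 ]
Row echelon form:
[ 3  -1   6  |   -4 ]
[ 0  -4  -6  |   32 ]
[ 0   0   5  |  -10 ]
Back-substitution:
w = (-10) / 5 = -2
v = (32 - (-6)*(-2)) / -4 = -5
u = (-4 - (-1)*(-5) - (6)*(-2)) / 3 = 1

(1, -5, -2)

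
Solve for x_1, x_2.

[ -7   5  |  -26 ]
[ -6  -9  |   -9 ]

(3, -1)

Forward elimination on [A|b]:
R2 <- R2 - (6/7)*R1:  [     0  -93/7   93/7 ]
Row echelon form:
[ -7      5  |   -26 ]
[  0  -93/7  |  93/7 ]
Back-substitution:
x_2 = (93/7) / (-93/7) = -1
x_1 = (-26 - (5)*(-1)) / -7 = 3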